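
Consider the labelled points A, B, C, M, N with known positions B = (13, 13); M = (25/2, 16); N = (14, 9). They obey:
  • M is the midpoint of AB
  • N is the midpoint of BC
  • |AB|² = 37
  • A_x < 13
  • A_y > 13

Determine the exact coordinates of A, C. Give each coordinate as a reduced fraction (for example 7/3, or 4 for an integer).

A = (12, 19)
C = (15, 5)

1. A_x = 12  [A = 2·M−B = 2·(25/2, 16)−(13, 13)]
2. A_y = 19  [A = 2·M−B = 2·(25/2, 16)−(13, 13)]
   so A = (12, 19)
3. C_x = 15  [C = 2·N−B = 2·(14, 9)−(13, 13)]
4. C_y = 5  [C = 2·N−B = 2·(14, 9)−(13, 13)]
   so C = (15, 5)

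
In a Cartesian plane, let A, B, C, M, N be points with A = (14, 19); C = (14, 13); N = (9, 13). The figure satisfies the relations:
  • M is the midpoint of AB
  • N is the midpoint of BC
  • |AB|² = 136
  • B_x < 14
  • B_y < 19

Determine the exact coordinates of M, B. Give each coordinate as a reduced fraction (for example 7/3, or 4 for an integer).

1. B_x = 4  [B = 2·N−C = 2·(9, 13)−(14, 13)]
2. B_y = 13  [B = 2·N−C = 2·(9, 13)−(14, 13)]
   so B = (4, 13)
3. M_x = 9  [2·M = A+B = (14, 19)+(4, 13)]
4. M_y = 16  [2·M = A+B = (14, 19)+(4, 13)]
   so M = (9, 16)

M = (9, 16)
B = (4, 13)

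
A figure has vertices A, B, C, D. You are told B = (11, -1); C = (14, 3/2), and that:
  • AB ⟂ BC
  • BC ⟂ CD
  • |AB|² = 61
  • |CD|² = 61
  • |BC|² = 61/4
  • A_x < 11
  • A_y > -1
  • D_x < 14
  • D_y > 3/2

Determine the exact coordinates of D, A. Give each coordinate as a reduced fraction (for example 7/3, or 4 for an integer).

D = (9, 15/2)
A = (6, 5)

1. D_x = 9  [[BC ⟂ CD ⇒ 3x+5/2y-183/4=0] ∩ [|D−(14, 3/2)|²=61]]
2. D_y = 15/2  [[BC ⟂ CD ⇒ 3x+5/2y-183/4=0] ∩ [|D−(14, 3/2)|²=61]]
   so D = (9, 15/2)
3. A_x = 6  [[AB ⟂ BC ⇒ -3x-5/2y+61/2=0] ∩ [|A−(11, -1)|²=61]]
4. A_y = 5  [[AB ⟂ BC ⇒ -3x-5/2y+61/2=0] ∩ [|A−(11, -1)|²=61]]
   so A = (6, 5)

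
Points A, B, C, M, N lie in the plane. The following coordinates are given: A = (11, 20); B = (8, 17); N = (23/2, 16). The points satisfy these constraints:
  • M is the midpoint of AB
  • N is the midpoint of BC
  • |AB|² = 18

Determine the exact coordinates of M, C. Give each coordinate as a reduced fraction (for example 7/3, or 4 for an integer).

M = (19/2, 37/2)
C = (15, 15)

1. M_x = 19/2  [2·M = A+B = (11, 20)+(8, 17)]
2. M_y = 37/2  [2·M = A+B = (11, 20)+(8, 17)]
   so M = (19/2, 37/2)
3. C_x = 15  [C = 2·N−B = 2·(23/2, 16)−(8, 17)]
4. C_y = 15  [C = 2·N−B = 2·(23/2, 16)−(8, 17)]
   so C = (15, 15)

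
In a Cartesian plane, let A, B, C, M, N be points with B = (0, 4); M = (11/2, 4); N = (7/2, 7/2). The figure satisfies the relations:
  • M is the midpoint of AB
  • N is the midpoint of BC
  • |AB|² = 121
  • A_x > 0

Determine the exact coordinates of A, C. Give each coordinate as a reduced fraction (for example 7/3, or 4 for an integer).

A = (11, 4)
C = (7, 3)

1. A_x = 11  [A = 2·M−B = 2·(11/2, 4)−(0, 4)]
2. A_y = 4  [A = 2·M−B = 2·(11/2, 4)−(0, 4)]
   so A = (11, 4)
3. C_x = 7  [C = 2·N−B = 2·(7/2, 7/2)−(0, 4)]
4. C_y = 3  [C = 2·N−B = 2·(7/2, 7/2)−(0, 4)]
   so C = (7, 3)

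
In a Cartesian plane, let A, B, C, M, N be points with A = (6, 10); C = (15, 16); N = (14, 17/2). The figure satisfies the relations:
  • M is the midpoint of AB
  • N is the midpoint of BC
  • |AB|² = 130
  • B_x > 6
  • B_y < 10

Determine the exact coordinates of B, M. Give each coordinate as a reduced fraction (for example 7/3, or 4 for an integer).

B = (13, 1)
M = (19/2, 11/2)

1. B_x = 13  [B = 2·N−C = 2·(14, 17/2)−(15, 16)]
2. B_y = 1  [B = 2·N−C = 2·(14, 17/2)−(15, 16)]
   so B = (13, 1)
3. M_x = 19/2  [2·M = A+B = (6, 10)+(13, 1)]
4. M_y = 11/2  [2·M = A+B = (6, 10)+(13, 1)]
   so M = (19/2, 11/2)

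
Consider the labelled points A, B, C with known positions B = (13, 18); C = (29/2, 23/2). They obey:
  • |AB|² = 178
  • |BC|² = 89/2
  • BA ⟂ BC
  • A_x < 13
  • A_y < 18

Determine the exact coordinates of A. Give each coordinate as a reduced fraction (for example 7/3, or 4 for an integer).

A = (0, 15)

1. A_x = 0  [[BA ⟂ BC ⇒ 3/2x-13/2y+195/2=0] ∩ [|A−(13, 18)|²=178]]
2. A_y = 15  [[BA ⟂ BC ⇒ 3/2x-13/2y+195/2=0] ∩ [|A−(13, 18)|²=178]]
   so A = (0, 15)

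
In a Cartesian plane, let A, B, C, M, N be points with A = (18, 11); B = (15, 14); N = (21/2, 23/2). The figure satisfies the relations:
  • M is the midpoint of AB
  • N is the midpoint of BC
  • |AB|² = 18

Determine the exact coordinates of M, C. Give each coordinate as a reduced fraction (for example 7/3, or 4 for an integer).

1. M_x = 33/2  [2·M = A+B = (18, 11)+(15, 14)]
2. M_y = 25/2  [2·M = A+B = (18, 11)+(15, 14)]
   so M = (33/2, 25/2)
3. C_x = 6  [C = 2·N−B = 2·(21/2, 23/2)−(15, 14)]
4. C_y = 9  [C = 2·N−B = 2·(21/2, 23/2)−(15, 14)]
   so C = (6, 9)

M = (33/2, 25/2)
C = (6, 9)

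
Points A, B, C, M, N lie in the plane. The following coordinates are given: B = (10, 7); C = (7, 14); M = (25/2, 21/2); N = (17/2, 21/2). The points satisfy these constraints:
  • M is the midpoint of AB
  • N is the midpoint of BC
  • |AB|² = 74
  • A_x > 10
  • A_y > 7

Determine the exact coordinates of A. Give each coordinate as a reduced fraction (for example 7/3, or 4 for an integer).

1. A_x = 15  [A = 2·M−B = 2·(25/2, 21/2)−(10, 7)]
2. A_y = 14  [A = 2·M−B = 2·(25/2, 21/2)−(10, 7)]
   so A = (15, 14)

A = (15, 14)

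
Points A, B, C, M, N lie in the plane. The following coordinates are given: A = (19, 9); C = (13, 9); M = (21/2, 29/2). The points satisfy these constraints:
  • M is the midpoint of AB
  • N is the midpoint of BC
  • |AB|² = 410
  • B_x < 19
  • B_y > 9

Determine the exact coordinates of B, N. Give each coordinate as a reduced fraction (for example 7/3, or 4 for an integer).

1. B_x = 2  [B = 2·M−A = 2·(21/2, 29/2)−(19, 9)]
2. B_y = 20  [B = 2·M−A = 2·(21/2, 29/2)−(19, 9)]
   so B = (2, 20)
3. N_x = 15/2  [2·N = B+C = (2, 20)+(13, 9)]
4. N_y = 29/2  [2·N = B+C = (2, 20)+(13, 9)]
   so N = (15/2, 29/2)

B = (2, 20)
N = (15/2, 29/2)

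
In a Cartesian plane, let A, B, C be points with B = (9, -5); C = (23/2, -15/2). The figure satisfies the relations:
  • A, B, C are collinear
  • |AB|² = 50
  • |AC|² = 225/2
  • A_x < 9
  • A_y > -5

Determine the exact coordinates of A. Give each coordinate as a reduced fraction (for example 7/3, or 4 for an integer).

1. A_x = 4  [[A, B, C are collinear ⇒ 5/2x+5/2y-10=0] ∩ [|A−(9, -5)|²=50]]
2. A_y = 0  [[A, B, C are collinear ⇒ 5/2x+5/2y-10=0] ∩ [|A−(9, -5)|²=50]]
   so A = (4, 0)

A = (4, 0)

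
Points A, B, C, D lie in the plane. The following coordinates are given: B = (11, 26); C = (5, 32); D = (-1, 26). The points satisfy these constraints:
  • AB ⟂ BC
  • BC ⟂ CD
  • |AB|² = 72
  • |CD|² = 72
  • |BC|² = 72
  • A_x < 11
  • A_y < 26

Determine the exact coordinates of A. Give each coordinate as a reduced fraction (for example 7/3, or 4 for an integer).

A = (5, 20)

1. A_x = 5  [[AB ⟂ BC ⇒ 6x-6y+90=0] ∩ [|A−(11, 26)|²=72]]
2. A_y = 20  [[AB ⟂ BC ⇒ 6x-6y+90=0] ∩ [|A−(11, 26)|²=72]]
   so A = (5, 20)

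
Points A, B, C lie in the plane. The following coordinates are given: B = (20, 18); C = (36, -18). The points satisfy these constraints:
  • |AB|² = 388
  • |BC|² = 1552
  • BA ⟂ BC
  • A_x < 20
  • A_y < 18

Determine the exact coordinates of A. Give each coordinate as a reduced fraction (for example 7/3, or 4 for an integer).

A = (2, 10)

1. A_x = 2  [[BA ⟂ BC ⇒ 16x-36y+328=0] ∩ [|A−(20, 18)|²=388]]
2. A_y = 10  [[BA ⟂ BC ⇒ 16x-36y+328=0] ∩ [|A−(20, 18)|²=388]]
   so A = (2, 10)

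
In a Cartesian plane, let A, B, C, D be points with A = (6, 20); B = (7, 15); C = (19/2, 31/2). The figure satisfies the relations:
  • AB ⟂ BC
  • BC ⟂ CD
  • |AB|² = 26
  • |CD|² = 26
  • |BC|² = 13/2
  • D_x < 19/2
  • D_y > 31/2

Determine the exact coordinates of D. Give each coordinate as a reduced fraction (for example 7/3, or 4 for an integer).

1. D_x = 17/2  [[BC ⟂ CD ⇒ 5/2x+1/2y-63/2=0] ∩ [|D−(19/2, 31/2)|²=26]]
2. D_y = 41/2  [[BC ⟂ CD ⇒ 5/2x+1/2y-63/2=0] ∩ [|D−(19/2, 31/2)|²=26]]
   so D = (17/2, 41/2)

D = (17/2, 41/2)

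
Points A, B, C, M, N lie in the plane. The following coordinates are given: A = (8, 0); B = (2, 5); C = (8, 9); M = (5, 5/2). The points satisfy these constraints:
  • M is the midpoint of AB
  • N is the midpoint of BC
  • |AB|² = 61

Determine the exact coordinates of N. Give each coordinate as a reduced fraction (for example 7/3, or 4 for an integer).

N = (5, 7)

1. N_x = 5  [2·N = B+C = (2, 5)+(8, 9)]
2. N_y = 7  [2·N = B+C = (2, 5)+(8, 9)]
   so N = (5, 7)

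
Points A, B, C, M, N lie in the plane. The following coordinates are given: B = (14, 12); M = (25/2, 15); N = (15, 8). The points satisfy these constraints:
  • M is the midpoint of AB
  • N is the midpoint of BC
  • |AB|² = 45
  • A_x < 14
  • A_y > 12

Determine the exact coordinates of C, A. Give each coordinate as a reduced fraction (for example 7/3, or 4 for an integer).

C = (16, 4)
A = (11, 18)

1. A_x = 11  [A = 2·M−B = 2·(25/2, 15)−(14, 12)]
2. A_y = 18  [A = 2·M−B = 2·(25/2, 15)−(14, 12)]
   so A = (11, 18)
3. C_x = 16  [C = 2·N−B = 2·(15, 8)−(14, 12)]
4. C_y = 4  [C = 2·N−B = 2·(15, 8)−(14, 12)]
   so C = (16, 4)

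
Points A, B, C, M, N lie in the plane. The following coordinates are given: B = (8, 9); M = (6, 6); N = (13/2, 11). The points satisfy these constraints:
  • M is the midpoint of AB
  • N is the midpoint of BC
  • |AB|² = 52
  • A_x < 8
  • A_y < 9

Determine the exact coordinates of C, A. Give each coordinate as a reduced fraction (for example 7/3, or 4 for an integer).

C = (5, 13)
A = (4, 3)

1. A_x = 4  [A = 2·M−B = 2·(6, 6)−(8, 9)]
2. A_y = 3  [A = 2·M−B = 2·(6, 6)−(8, 9)]
   so A = (4, 3)
3. C_x = 5  [C = 2·N−B = 2·(13/2, 11)−(8, 9)]
4. C_y = 13  [C = 2·N−B = 2·(13/2, 11)−(8, 9)]
   so C = (5, 13)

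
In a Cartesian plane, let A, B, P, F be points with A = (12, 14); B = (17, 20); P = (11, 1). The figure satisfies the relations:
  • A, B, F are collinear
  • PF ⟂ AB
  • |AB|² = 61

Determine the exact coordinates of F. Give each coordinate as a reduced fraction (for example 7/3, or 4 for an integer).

1. F_x = 317/61  [[A, B, F are collinear ⇒ -6x+5y+2=0] ∩ [PF ⟂ AB ⇒ 5x+6y-61=0]]
2. F_y = 356/61  [[A, B, F are collinear ⇒ -6x+5y+2=0] ∩ [PF ⟂ AB ⇒ 5x+6y-61=0]]
   so F = (317/61, 356/61)

F = (317/61, 356/61)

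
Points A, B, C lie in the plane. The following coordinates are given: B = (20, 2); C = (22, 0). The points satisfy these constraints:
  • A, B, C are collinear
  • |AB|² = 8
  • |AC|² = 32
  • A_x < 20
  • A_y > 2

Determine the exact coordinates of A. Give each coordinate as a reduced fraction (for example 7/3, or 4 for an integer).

1. A_x = 18  [[A, B, C are collinear ⇒ 2x+2y-44=0] ∩ [|A−(20, 2)|²=8]]
2. A_y = 4  [[A, B, C are collinear ⇒ 2x+2y-44=0] ∩ [|A−(20, 2)|²=8]]
   so A = (18, 4)

A = (18, 4)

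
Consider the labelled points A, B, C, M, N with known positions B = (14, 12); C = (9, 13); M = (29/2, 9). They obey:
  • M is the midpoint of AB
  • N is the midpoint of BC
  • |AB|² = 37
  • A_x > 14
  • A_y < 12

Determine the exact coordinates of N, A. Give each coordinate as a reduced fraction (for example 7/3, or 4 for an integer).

1. A_x = 15  [A = 2·M−B = 2·(29/2, 9)−(14, 12)]
2. A_y = 6  [A = 2·M−B = 2·(29/2, 9)−(14, 12)]
   so A = (15, 6)
3. N_x = 23/2  [2·N = B+C = (14, 12)+(9, 13)]
4. N_y = 25/2  [2·N = B+C = (14, 12)+(9, 13)]
   so N = (23/2, 25/2)

N = (23/2, 25/2)
A = (15, 6)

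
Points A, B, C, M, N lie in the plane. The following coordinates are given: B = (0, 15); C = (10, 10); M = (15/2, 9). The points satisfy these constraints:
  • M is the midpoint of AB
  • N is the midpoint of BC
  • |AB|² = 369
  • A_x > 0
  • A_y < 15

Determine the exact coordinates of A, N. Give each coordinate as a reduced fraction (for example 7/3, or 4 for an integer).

A = (15, 3)
N = (5, 25/2)

1. A_x = 15  [A = 2·M−B = 2·(15/2, 9)−(0, 15)]
2. A_y = 3  [A = 2·M−B = 2·(15/2, 9)−(0, 15)]
   so A = (15, 3)
3. N_x = 5  [2·N = B+C = (0, 15)+(10, 10)]
4. N_y = 25/2  [2·N = B+C = (0, 15)+(10, 10)]
   so N = (5, 25/2)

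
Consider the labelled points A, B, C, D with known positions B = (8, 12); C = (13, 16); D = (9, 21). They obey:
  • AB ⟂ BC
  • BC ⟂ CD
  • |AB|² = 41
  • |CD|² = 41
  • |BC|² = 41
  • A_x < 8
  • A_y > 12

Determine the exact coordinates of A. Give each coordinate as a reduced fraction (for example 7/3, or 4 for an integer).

A = (4, 17)

1. A_x = 4  [[AB ⟂ BC ⇒ -5x-4y+88=0] ∩ [|A−(8, 12)|²=41]]
2. A_y = 17  [[AB ⟂ BC ⇒ -5x-4y+88=0] ∩ [|A−(8, 12)|²=41]]
   so A = (4, 17)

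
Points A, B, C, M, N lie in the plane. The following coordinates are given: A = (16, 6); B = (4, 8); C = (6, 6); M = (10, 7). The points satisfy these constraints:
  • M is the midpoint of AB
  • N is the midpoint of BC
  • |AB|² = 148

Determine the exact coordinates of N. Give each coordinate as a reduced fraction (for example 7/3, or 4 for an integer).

N = (5, 7)

1. N_x = 5  [2·N = B+C = (4, 8)+(6, 6)]
2. N_y = 7  [2·N = B+C = (4, 8)+(6, 6)]
   so N = (5, 7)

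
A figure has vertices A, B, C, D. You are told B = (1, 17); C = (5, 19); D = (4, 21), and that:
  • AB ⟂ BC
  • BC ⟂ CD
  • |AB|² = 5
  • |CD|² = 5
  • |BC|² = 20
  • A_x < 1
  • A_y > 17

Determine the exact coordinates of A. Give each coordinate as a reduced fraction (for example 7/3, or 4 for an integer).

1. A_x = 0  [[AB ⟂ BC ⇒ -4x-2y+38=0] ∩ [|A−(1, 17)|²=5]]
2. A_y = 19  [[AB ⟂ BC ⇒ -4x-2y+38=0] ∩ [|A−(1, 17)|²=5]]
   so A = (0, 19)

A = (0, 19)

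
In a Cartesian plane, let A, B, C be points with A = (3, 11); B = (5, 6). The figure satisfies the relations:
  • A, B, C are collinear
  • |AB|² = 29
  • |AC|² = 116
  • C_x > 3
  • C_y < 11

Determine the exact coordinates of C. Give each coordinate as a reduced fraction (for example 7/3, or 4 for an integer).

C = (7, 1)

1. C_x = 7  [[A, B, C are collinear ⇒ 5x+2y-37=0] ∩ [|C−(3, 11)|²=116]]
2. C_y = 1  [[A, B, C are collinear ⇒ 5x+2y-37=0] ∩ [|C−(3, 11)|²=116]]
   so C = (7, 1)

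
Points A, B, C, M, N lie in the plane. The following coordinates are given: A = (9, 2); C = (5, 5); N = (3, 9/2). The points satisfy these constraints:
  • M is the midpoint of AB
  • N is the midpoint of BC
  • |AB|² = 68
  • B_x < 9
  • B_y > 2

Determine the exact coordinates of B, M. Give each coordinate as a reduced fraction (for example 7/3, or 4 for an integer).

B = (1, 4)
M = (5, 3)

1. B_x = 1  [B = 2·N−C = 2·(3, 9/2)−(5, 5)]
2. B_y = 4  [B = 2·N−C = 2·(3, 9/2)−(5, 5)]
   so B = (1, 4)
3. M_x = 5  [2·M = A+B = (9, 2)+(1, 4)]
4. M_y = 3  [2·M = A+B = (9, 2)+(1, 4)]
   so M = (5, 3)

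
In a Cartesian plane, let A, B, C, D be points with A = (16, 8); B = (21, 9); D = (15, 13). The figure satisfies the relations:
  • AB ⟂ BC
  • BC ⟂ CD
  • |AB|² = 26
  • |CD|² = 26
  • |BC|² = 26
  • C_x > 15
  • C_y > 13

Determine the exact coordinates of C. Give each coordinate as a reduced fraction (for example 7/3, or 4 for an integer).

1. C_x = 20  [[AB ⟂ BC ⇒ 5x+1y-114=0] ∩ [|C−(15, 13)|²=26]]
2. C_y = 14  [[AB ⟂ BC ⇒ 5x+1y-114=0] ∩ [|C−(15, 13)|²=26]]
   so C = (20, 14)

C = (20, 14)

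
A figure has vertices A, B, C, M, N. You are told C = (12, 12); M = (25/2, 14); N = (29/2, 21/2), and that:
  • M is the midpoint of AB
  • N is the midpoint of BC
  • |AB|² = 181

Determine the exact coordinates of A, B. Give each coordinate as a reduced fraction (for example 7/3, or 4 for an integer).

1. B_x = 17  [B = 2·N−C = 2·(29/2, 21/2)−(12, 12)]
2. B_y = 9  [B = 2·N−C = 2·(29/2, 21/2)−(12, 12)]
   so B = (17, 9)
3. A_x = 8  [A = 2·M−B = 2·(25/2, 14)−(17, 9)]
4. A_y = 19  [A = 2·M−B = 2·(25/2, 14)−(17, 9)]
   so A = (8, 19)

A = (8, 19)
B = (17, 9)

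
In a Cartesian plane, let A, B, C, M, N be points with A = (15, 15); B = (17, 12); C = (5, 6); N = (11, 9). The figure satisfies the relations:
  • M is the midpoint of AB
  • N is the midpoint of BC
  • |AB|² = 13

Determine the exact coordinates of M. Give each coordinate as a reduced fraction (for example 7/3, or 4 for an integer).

1. M_x = 16  [2·M = A+B = (15, 15)+(17, 12)]
2. M_y = 27/2  [2·M = A+B = (15, 15)+(17, 12)]
   so M = (16, 27/2)

M = (16, 27/2)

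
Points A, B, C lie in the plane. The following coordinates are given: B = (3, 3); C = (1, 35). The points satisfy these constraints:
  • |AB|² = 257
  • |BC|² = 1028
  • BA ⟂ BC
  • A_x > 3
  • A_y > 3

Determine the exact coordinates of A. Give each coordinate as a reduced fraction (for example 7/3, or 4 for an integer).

1. A_x = 19  [[BA ⟂ BC ⇒ -2x+32y-90=0] ∩ [|A−(3, 3)|²=257]]
2. A_y = 4  [[BA ⟂ BC ⇒ -2x+32y-90=0] ∩ [|A−(3, 3)|²=257]]
   so A = (19, 4)

A = (19, 4)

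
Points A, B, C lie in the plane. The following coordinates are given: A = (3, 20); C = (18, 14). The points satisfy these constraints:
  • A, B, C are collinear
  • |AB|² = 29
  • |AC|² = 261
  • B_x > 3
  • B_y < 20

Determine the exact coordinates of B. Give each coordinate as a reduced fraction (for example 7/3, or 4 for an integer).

B = (8, 18)

1. B_x = 8  [[A, B, C are collinear ⇒ -6x-15y+318=0] ∩ [|B−(3, 20)|²=29]]
2. B_y = 18  [[A, B, C are collinear ⇒ -6x-15y+318=0] ∩ [|B−(3, 20)|²=29]]
   so B = (8, 18)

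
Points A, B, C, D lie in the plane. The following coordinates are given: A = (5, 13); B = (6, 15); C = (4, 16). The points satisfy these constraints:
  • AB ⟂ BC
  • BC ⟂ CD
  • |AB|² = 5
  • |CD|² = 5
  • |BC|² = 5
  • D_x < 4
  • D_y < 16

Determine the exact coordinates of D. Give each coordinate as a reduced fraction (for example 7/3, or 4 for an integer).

1. D_x = 3  [[BC ⟂ CD ⇒ -2x+1y-8=0] ∩ [|D−(4, 16)|²=5]]
2. D_y = 14  [[BC ⟂ CD ⇒ -2x+1y-8=0] ∩ [|D−(4, 16)|²=5]]
   so D = (3, 14)

D = (3, 14)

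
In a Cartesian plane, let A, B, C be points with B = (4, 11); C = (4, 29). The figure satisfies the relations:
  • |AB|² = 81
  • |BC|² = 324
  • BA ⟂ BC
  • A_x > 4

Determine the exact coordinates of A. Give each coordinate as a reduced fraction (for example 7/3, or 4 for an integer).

A = (13, 11)

1. A_x = 13  [[BA ⟂ BC ⇒ 18y-198=0] ∩ [|A−(4, 11)|²=81]]
2. A_y = 11  [[BA ⟂ BC ⇒ 18y-198=0] ∩ [|A−(4, 11)|²=81]]
   so A = (13, 11)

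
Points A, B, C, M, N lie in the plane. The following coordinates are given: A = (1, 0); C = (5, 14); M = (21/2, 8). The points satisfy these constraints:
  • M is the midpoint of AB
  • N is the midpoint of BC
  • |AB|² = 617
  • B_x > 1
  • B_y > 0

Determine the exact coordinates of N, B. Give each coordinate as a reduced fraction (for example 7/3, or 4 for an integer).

1. B_x = 20  [B = 2·M−A = 2·(21/2, 8)−(1, 0)]
2. B_y = 16  [B = 2·M−A = 2·(21/2, 8)−(1, 0)]
   so B = (20, 16)
3. N_x = 25/2  [2·N = B+C = (20, 16)+(5, 14)]
4. N_y = 15  [2·N = B+C = (20, 16)+(5, 14)]
   so N = (25/2, 15)

N = (25/2, 15)
B = (20, 16)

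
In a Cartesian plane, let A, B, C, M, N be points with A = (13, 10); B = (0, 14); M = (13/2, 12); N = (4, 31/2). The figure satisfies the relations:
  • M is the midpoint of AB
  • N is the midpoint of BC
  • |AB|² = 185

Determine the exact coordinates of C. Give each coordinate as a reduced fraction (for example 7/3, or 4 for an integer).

1. C_x = 8  [C = 2·N−B = 2·(4, 31/2)−(0, 14)]
2. C_y = 17  [C = 2·N−B = 2·(4, 31/2)−(0, 14)]
   so C = (8, 17)

C = (8, 17)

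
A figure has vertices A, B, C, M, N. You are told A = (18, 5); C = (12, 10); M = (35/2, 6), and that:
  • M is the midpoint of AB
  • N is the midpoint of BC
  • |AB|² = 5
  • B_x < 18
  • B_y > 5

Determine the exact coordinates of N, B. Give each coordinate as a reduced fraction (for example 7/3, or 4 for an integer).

1. B_x = 17  [B = 2·M−A = 2·(35/2, 6)−(18, 5)]
2. B_y = 7  [B = 2·M−A = 2·(35/2, 6)−(18, 5)]
   so B = (17, 7)
3. N_x = 29/2  [2·N = B+C = (17, 7)+(12, 10)]
4. N_y = 17/2  [2·N = B+C = (17, 7)+(12, 10)]
   so N = (29/2, 17/2)

N = (29/2, 17/2)
B = (17, 7)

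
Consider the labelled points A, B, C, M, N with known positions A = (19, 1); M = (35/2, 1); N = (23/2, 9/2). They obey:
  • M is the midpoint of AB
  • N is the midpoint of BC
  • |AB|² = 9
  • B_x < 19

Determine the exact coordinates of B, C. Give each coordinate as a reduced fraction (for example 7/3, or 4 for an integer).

B = (16, 1)
C = (7, 8)

1. B_x = 16  [B = 2·M−A = 2·(35/2, 1)−(19, 1)]
2. B_y = 1  [B = 2·M−A = 2·(35/2, 1)−(19, 1)]
   so B = (16, 1)
3. C_x = 7  [C = 2·N−B = 2·(23/2, 9/2)−(16, 1)]
4. C_y = 8  [C = 2·N−B = 2·(23/2, 9/2)−(16, 1)]
   so C = (7, 8)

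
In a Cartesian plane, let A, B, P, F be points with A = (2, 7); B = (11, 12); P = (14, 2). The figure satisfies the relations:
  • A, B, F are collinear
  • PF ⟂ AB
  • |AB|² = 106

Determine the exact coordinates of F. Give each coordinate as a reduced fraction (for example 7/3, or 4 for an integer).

1. F_x = 959/106  [[A, B, F are collinear ⇒ -5x+9y-53=0] ∩ [PF ⟂ AB ⇒ 9x+5y-136=0]]
2. F_y = 1157/106  [[A, B, F are collinear ⇒ -5x+9y-53=0] ∩ [PF ⟂ AB ⇒ 9x+5y-136=0]]
   so F = (959/106, 1157/106)

F = (959/106, 1157/106)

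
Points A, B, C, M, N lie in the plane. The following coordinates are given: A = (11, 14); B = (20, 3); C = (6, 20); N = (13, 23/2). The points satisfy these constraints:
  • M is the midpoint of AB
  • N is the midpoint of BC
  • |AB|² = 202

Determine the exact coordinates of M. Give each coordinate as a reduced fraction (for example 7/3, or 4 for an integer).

M = (31/2, 17/2)

1. M_x = 31/2  [2·M = A+B = (11, 14)+(20, 3)]
2. M_y = 17/2  [2·M = A+B = (11, 14)+(20, 3)]
   so M = (31/2, 17/2)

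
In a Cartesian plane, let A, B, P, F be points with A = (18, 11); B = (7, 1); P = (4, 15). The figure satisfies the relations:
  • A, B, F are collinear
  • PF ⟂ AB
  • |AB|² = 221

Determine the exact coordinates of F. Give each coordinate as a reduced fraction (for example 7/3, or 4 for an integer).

F = (2724/221, 1291/221)

1. F_x = 2724/221  [[A, B, F are collinear ⇒ 10x-11y-59=0] ∩ [PF ⟂ AB ⇒ -11x-10y+194=0]]
2. F_y = 1291/221  [[A, B, F are collinear ⇒ 10x-11y-59=0] ∩ [PF ⟂ AB ⇒ -11x-10y+194=0]]
   so F = (2724/221, 1291/221)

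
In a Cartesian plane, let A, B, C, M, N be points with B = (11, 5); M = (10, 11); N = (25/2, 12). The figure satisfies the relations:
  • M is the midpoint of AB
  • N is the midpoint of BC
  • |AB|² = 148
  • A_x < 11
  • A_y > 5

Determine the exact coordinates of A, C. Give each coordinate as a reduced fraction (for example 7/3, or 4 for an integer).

A = (9, 17)
C = (14, 19)

1. A_x = 9  [A = 2·M−B = 2·(10, 11)−(11, 5)]
2. A_y = 17  [A = 2·M−B = 2·(10, 11)−(11, 5)]
   so A = (9, 17)
3. C_x = 14  [C = 2·N−B = 2·(25/2, 12)−(11, 5)]
4. C_y = 19  [C = 2·N−B = 2·(25/2, 12)−(11, 5)]
   so C = (14, 19)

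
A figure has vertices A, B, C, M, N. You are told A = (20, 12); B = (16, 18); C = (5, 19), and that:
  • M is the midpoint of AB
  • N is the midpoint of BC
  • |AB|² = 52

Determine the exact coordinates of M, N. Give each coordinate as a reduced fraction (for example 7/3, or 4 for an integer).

M = (18, 15)
N = (21/2, 37/2)

1. M_x = 18  [2·M = A+B = (20, 12)+(16, 18)]
2. M_y = 15  [2·M = A+B = (20, 12)+(16, 18)]
   so M = (18, 15)
3. N_x = 21/2  [2·N = B+C = (16, 18)+(5, 19)]
4. N_y = 37/2  [2·N = B+C = (16, 18)+(5, 19)]
   so N = (21/2, 37/2)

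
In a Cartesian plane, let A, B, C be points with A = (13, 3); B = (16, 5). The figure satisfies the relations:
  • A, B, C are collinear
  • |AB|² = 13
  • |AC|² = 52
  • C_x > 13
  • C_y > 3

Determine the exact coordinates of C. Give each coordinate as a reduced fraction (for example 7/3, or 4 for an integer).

C = (19, 7)

1. C_x = 19  [[A, B, C are collinear ⇒ -2x+3y+17=0] ∩ [|C−(13, 3)|²=52]]
2. C_y = 7  [[A, B, C are collinear ⇒ -2x+3y+17=0] ∩ [|C−(13, 3)|²=52]]
   so C = (19, 7)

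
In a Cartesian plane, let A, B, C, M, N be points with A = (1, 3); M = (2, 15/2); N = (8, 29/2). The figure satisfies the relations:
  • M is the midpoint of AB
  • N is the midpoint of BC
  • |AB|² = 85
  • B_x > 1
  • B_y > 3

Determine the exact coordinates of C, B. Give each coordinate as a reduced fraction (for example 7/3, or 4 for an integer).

C = (13, 17)
B = (3, 12)

1. B_x = 3  [B = 2·M−A = 2·(2, 15/2)−(1, 3)]
2. B_y = 12  [B = 2·M−A = 2·(2, 15/2)−(1, 3)]
   so B = (3, 12)
3. C_x = 13  [C = 2·N−B = 2·(8, 29/2)−(3, 12)]
4. C_y = 17  [C = 2·N−B = 2·(8, 29/2)−(3, 12)]
   so C = (13, 17)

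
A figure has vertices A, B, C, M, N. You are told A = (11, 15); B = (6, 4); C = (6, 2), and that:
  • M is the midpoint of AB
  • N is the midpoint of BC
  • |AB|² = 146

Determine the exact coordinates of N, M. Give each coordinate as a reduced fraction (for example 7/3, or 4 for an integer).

1. M_x = 17/2  [2·M = A+B = (11, 15)+(6, 4)]
2. M_y = 19/2  [2·M = A+B = (11, 15)+(6, 4)]
   so M = (17/2, 19/2)
3. N_x = 6  [2·N = B+C = (6, 4)+(6, 2)]
4. N_y = 3  [2·N = B+C = (6, 4)+(6, 2)]
   so N = (6, 3)

N = (6, 3)
M = (17/2, 19/2)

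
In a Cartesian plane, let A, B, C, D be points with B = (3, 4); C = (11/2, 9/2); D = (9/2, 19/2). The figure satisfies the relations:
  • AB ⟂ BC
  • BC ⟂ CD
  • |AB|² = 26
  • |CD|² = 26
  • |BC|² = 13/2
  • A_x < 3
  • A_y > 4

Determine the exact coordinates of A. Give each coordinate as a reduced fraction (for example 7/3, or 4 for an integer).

A = (2, 9)

1. A_x = 2  [[AB ⟂ BC ⇒ -5/2x-1/2y+19/2=0] ∩ [|A−(3, 4)|²=26]]
2. A_y = 9  [[AB ⟂ BC ⇒ -5/2x-1/2y+19/2=0] ∩ [|A−(3, 4)|²=26]]
   so A = (2, 9)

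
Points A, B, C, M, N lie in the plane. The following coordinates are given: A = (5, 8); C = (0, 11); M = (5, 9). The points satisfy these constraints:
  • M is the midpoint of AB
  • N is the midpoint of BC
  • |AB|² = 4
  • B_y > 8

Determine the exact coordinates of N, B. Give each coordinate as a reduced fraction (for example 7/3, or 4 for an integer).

N = (5/2, 21/2)
B = (5, 10)

1. B_x = 5  [B = 2·M−A = 2·(5, 9)−(5, 8)]
2. B_y = 10  [B = 2·M−A = 2·(5, 9)−(5, 8)]
   so B = (5, 10)
3. N_x = 5/2  [2·N = B+C = (5, 10)+(0, 11)]
4. N_y = 21/2  [2·N = B+C = (5, 10)+(0, 11)]
   so N = (5/2, 21/2)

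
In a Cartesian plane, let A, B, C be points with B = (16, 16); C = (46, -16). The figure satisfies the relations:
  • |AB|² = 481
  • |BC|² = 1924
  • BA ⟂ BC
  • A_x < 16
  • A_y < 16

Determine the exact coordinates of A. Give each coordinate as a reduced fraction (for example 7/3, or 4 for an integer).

A = (0, 1)

1. A_x = 0  [[BA ⟂ BC ⇒ 30x-32y+32=0] ∩ [|A−(16, 16)|²=481]]
2. A_y = 1  [[BA ⟂ BC ⇒ 30x-32y+32=0] ∩ [|A−(16, 16)|²=481]]
   so A = (0, 1)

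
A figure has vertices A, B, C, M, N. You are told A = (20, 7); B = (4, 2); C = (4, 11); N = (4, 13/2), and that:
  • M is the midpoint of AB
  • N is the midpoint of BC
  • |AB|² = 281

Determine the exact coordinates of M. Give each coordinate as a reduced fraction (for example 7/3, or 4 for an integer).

1. M_x = 12  [2·M = A+B = (20, 7)+(4, 2)]
2. M_y = 9/2  [2·M = A+B = (20, 7)+(4, 2)]
   so M = (12, 9/2)

M = (12, 9/2)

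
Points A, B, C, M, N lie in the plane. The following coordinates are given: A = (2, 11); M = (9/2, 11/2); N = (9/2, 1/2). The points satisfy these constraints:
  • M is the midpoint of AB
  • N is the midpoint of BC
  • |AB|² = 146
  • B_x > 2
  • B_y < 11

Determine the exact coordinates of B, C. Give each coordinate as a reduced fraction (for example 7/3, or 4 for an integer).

B = (7, 0)
C = (2, 1)

1. B_x = 7  [B = 2·M−A = 2·(9/2, 11/2)−(2, 11)]
2. B_y = 0  [B = 2·M−A = 2·(9/2, 11/2)−(2, 11)]
   so B = (7, 0)
3. C_x = 2  [C = 2·N−B = 2·(9/2, 1/2)−(7, 0)]
4. C_y = 1  [C = 2·N−B = 2·(9/2, 1/2)−(7, 0)]
   so C = (2, 1)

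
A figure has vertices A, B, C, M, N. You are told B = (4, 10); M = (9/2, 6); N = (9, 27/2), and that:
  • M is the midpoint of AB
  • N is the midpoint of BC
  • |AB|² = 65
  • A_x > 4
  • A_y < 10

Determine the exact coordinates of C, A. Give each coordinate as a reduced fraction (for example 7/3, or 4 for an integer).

C = (14, 17)
A = (5, 2)

1. A_x = 5  [A = 2·M−B = 2·(9/2, 6)−(4, 10)]
2. A_y = 2  [A = 2·M−B = 2·(9/2, 6)−(4, 10)]
   so A = (5, 2)
3. C_x = 14  [C = 2·N−B = 2·(9, 27/2)−(4, 10)]
4. C_y = 17  [C = 2·N−B = 2·(9, 27/2)−(4, 10)]
   so C = (14, 17)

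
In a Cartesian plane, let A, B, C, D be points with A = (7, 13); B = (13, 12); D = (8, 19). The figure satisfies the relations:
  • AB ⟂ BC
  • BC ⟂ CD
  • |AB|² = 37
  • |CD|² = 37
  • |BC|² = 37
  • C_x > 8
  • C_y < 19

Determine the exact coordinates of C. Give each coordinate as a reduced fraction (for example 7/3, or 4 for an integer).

C = (14, 18)

1. C_x = 14  [[AB ⟂ BC ⇒ 6x-1y-66=0] ∩ [|C−(8, 19)|²=37]]
2. C_y = 18  [[AB ⟂ BC ⇒ 6x-1y-66=0] ∩ [|C−(8, 19)|²=37]]
   so C = (14, 18)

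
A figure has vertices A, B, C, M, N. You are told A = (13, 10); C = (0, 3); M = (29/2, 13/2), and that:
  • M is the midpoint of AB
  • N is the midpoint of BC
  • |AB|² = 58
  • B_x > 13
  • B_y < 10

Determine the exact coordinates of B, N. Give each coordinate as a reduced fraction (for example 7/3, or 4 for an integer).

1. B_x = 16  [B = 2·M−A = 2·(29/2, 13/2)−(13, 10)]
2. B_y = 3  [B = 2·M−A = 2·(29/2, 13/2)−(13, 10)]
   so B = (16, 3)
3. N_x = 8  [2·N = B+C = (16, 3)+(0, 3)]
4. N_y = 3  [2·N = B+C = (16, 3)+(0, 3)]
   so N = (8, 3)

B = (16, 3)
N = (8, 3)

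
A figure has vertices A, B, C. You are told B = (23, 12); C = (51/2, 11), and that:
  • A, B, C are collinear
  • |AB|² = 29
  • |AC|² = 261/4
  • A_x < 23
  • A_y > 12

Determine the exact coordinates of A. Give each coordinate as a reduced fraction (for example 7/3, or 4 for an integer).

A = (18, 14)

1. A_x = 18  [[A, B, C are collinear ⇒ 1x+5/2y-53=0] ∩ [|A−(23, 12)|²=29]]
2. A_y = 14  [[A, B, C are collinear ⇒ 1x+5/2y-53=0] ∩ [|A−(23, 12)|²=29]]
   so A = (18, 14)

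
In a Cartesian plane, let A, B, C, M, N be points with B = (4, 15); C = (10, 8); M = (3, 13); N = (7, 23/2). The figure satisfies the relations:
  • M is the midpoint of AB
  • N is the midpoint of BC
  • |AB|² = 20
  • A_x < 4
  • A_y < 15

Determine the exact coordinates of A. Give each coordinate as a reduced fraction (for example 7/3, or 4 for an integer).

1. A_x = 2  [A = 2·M−B = 2·(3, 13)−(4, 15)]
2. A_y = 11  [A = 2·M−B = 2·(3, 13)−(4, 15)]
   so A = (2, 11)

A = (2, 11)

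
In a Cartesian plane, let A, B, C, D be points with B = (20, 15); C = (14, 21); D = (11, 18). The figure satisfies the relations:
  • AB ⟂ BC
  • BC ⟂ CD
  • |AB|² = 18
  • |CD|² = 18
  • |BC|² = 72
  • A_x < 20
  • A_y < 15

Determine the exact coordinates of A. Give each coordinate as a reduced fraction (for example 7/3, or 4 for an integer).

1. A_x = 17  [[AB ⟂ BC ⇒ 6x-6y-30=0] ∩ [|A−(20, 15)|²=18]]
2. A_y = 12  [[AB ⟂ BC ⇒ 6x-6y-30=0] ∩ [|A−(20, 15)|²=18]]
   so A = (17, 12)

A = (17, 12)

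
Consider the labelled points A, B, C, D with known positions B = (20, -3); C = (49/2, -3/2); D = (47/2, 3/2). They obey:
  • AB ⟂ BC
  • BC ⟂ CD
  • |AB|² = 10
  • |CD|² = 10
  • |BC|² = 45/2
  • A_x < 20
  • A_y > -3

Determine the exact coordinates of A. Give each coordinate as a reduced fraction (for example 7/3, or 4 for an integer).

1. A_x = 19  [[AB ⟂ BC ⇒ -9/2x-3/2y+171/2=0] ∩ [|A−(20, -3)|²=10]]
2. A_y = 0  [[AB ⟂ BC ⇒ -9/2x-3/2y+171/2=0] ∩ [|A−(20, -3)|²=10]]
   so A = (19, 0)

A = (19, 0)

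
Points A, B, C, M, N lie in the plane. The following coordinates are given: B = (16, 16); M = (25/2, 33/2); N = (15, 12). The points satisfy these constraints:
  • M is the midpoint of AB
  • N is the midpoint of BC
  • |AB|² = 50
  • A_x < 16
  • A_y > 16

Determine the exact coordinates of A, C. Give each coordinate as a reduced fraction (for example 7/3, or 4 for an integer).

1. A_x = 9  [A = 2·M−B = 2·(25/2, 33/2)−(16, 16)]
2. A_y = 17  [A = 2·M−B = 2·(25/2, 33/2)−(16, 16)]
   so A = (9, 17)
3. C_x = 14  [C = 2·N−B = 2·(15, 12)−(16, 16)]
4. C_y = 8  [C = 2·N−B = 2·(15, 12)−(16, 16)]
   so C = (14, 8)

A = (9, 17)
C = (14, 8)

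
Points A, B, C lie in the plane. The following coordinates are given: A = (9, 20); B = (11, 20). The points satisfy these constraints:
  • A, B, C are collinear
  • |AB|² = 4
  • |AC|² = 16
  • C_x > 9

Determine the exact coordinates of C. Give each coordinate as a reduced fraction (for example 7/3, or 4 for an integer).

1. C_x = 13  [[A, B, C are collinear ⇒ 2y-40=0] ∩ [|C−(9, 20)|²=16]]
2. C_y = 20  [[A, B, C are collinear ⇒ 2y-40=0] ∩ [|C−(9, 20)|²=16]]
   so C = (13, 20)

C = (13, 20)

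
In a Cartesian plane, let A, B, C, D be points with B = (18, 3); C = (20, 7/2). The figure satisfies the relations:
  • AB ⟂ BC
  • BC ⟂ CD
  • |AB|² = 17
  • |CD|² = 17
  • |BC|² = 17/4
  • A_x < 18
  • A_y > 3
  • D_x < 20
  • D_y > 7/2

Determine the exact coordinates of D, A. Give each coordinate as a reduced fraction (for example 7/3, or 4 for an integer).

1. D_x = 19  [[BC ⟂ CD ⇒ 2x+1/2y-167/4=0] ∩ [|D−(20, 7/2)|²=17]]
2. D_y = 15/2  [[BC ⟂ CD ⇒ 2x+1/2y-167/4=0] ∩ [|D−(20, 7/2)|²=17]]
   so D = (19, 15/2)
3. A_x = 17  [[AB ⟂ BC ⇒ -2x-1/2y+75/2=0] ∩ [|A−(18, 3)|²=17]]
4. A_y = 7  [[AB ⟂ BC ⇒ -2x-1/2y+75/2=0] ∩ [|A−(18, 3)|²=17]]
   so A = (17, 7)

D = (19, 15/2)
A = (17, 7)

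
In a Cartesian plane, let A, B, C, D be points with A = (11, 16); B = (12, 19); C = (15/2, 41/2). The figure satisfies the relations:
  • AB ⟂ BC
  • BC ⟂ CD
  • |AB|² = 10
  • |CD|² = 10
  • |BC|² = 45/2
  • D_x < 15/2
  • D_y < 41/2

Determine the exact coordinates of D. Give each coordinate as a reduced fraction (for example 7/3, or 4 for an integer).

1. D_x = 13/2  [[BC ⟂ CD ⇒ -9/2x+3/2y+3=0] ∩ [|D−(15/2, 41/2)|²=10]]
2. D_y = 35/2  [[BC ⟂ CD ⇒ -9/2x+3/2y+3=0] ∩ [|D−(15/2, 41/2)|²=10]]
   so D = (13/2, 35/2)

D = (13/2, 35/2)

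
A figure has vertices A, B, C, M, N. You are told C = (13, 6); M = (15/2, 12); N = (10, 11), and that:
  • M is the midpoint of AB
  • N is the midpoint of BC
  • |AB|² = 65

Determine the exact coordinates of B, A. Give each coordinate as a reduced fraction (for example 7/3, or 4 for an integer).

B = (7, 16)
A = (8, 8)

1. B_x = 7  [B = 2·N−C = 2·(10, 11)−(13, 6)]
2. B_y = 16  [B = 2·N−C = 2·(10, 11)−(13, 6)]
   so B = (7, 16)
3. A_x = 8  [A = 2·M−B = 2·(15/2, 12)−(7, 16)]
4. A_y = 8  [A = 2·M−B = 2·(15/2, 12)−(7, 16)]
   so A = (8, 8)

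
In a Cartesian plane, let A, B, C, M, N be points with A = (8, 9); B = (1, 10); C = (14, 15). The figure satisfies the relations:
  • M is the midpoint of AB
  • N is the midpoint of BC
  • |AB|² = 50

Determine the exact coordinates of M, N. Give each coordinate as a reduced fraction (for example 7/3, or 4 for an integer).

M = (9/2, 19/2)
N = (15/2, 25/2)

1. M_x = 9/2  [2·M = A+B = (8, 9)+(1, 10)]
2. M_y = 19/2  [2·M = A+B = (8, 9)+(1, 10)]
   so M = (9/2, 19/2)
3. N_x = 15/2  [2·N = B+C = (1, 10)+(14, 15)]
4. N_y = 25/2  [2·N = B+C = (1, 10)+(14, 15)]
   so N = (15/2, 25/2)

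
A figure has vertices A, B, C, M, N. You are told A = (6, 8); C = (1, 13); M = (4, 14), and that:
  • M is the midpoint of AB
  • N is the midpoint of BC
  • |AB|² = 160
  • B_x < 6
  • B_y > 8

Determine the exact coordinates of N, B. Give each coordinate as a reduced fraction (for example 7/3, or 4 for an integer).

1. B_x = 2  [B = 2·M−A = 2·(4, 14)−(6, 8)]
2. B_y = 20  [B = 2·M−A = 2·(4, 14)−(6, 8)]
   so B = (2, 20)
3. N_x = 3/2  [2·N = B+C = (2, 20)+(1, 13)]
4. N_y = 33/2  [2·N = B+C = (2, 20)+(1, 13)]
   so N = (3/2, 33/2)

N = (3/2, 33/2)
B = (2, 20)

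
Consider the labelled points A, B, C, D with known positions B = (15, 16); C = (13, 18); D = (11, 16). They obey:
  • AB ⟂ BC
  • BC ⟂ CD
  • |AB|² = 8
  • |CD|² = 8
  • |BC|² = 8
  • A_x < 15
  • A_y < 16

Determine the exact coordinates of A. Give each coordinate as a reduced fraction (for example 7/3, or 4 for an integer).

1. A_x = 13  [[AB ⟂ BC ⇒ 2x-2y+2=0] ∩ [|A−(15, 16)|²=8]]
2. A_y = 14  [[AB ⟂ BC ⇒ 2x-2y+2=0] ∩ [|A−(15, 16)|²=8]]
   so A = (13, 14)

A = (13, 14)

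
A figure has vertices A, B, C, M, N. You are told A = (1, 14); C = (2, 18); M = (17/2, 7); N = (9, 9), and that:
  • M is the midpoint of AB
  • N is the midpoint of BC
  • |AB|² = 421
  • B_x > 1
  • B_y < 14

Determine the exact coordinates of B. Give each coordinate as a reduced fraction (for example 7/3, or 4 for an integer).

1. B_x = 16  [B = 2·M−A = 2·(17/2, 7)−(1, 14)]
2. B_y = 0  [B = 2·M−A = 2·(17/2, 7)−(1, 14)]
   so B = (16, 0)

B = (16, 0)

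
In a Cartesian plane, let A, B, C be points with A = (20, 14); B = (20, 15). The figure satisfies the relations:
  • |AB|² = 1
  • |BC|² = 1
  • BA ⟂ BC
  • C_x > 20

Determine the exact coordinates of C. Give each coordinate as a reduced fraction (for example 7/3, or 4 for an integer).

1. C_x = 21  [[BA ⟂ BC ⇒ -1y+15=0] ∩ [|C−(20, 15)|²=1]]
2. C_y = 15  [[BA ⟂ BC ⇒ -1y+15=0] ∩ [|C−(20, 15)|²=1]]
   so C = (21, 15)

C = (21, 15)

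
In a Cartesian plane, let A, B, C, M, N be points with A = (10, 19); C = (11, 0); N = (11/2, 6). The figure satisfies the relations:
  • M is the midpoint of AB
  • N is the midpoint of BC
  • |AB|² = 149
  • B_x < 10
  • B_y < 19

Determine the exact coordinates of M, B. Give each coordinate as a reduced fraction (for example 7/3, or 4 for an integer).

1. B_x = 0  [B = 2·N−C = 2·(11/2, 6)−(11, 0)]
2. B_y = 12  [B = 2·N−C = 2·(11/2, 6)−(11, 0)]
   so B = (0, 12)
3. M_x = 5  [2·M = A+B = (10, 19)+(0, 12)]
4. M_y = 31/2  [2·M = A+B = (10, 19)+(0, 12)]
   so M = (5, 31/2)

M = (5, 31/2)
B = (0, 12)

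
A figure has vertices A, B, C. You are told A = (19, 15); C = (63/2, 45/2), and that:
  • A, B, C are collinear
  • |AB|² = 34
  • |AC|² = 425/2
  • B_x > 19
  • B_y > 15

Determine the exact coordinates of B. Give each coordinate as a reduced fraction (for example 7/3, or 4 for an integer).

1. B_x = 24  [[A, B, C are collinear ⇒ 15/2x-25/2y+45=0] ∩ [|B−(19, 15)|²=34]]
2. B_y = 18  [[A, B, C are collinear ⇒ 15/2x-25/2y+45=0] ∩ [|B−(19, 15)|²=34]]
   so B = (24, 18)

B = (24, 18)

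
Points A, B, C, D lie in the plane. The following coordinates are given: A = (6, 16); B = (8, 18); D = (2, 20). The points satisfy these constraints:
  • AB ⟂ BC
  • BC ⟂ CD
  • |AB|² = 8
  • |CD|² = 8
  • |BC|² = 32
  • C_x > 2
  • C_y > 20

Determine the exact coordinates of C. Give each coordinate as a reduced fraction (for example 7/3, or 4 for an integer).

C = (4, 22)

1. C_x = 4  [[AB ⟂ BC ⇒ 2x+2y-52=0] ∩ [|C−(2, 20)|²=8]]
2. C_y = 22  [[AB ⟂ BC ⇒ 2x+2y-52=0] ∩ [|C−(2, 20)|²=8]]
   so C = (4, 22)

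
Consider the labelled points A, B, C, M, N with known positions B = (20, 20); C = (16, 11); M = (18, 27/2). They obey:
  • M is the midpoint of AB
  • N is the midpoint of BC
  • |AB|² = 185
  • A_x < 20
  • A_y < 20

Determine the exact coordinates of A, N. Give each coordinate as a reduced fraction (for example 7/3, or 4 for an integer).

A = (16, 7)
N = (18, 31/2)

1. A_x = 16  [A = 2·M−B = 2·(18, 27/2)−(20, 20)]
2. A_y = 7  [A = 2·M−B = 2·(18, 27/2)−(20, 20)]
   so A = (16, 7)
3. N_x = 18  [2·N = B+C = (20, 20)+(16, 11)]
4. N_y = 31/2  [2·N = B+C = (20, 20)+(16, 11)]
   so N = (18, 31/2)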